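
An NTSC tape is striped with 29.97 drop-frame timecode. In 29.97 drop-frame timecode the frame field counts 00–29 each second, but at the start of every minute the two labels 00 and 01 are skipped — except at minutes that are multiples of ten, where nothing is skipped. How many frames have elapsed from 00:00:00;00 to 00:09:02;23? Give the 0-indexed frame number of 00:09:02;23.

Complete 10-minute blocks: 0, each 17982 frames → 0.
Remaining 9 whole minutes in the current block: 1800 + 8 × 1798 = 16184 frames.
Within the current minute: 2 × 30 + 23 − 2 = 81 (labels ;00/;01 skipped at this minute). Total = 0 + 16184 + 81 = 16265.

16265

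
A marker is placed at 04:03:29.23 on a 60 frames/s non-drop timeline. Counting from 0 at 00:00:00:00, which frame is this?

Total seconds to the label: (4 × 3600 + 3 × 60 + 29) = 14609.
Frame index = 14609 × 60 + 23 = 876563.

876563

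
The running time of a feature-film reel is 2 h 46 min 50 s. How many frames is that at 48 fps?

2 h 46 min 50 s = 10010 s.
Frames = 10010 × 48 = 480480.

480480 frames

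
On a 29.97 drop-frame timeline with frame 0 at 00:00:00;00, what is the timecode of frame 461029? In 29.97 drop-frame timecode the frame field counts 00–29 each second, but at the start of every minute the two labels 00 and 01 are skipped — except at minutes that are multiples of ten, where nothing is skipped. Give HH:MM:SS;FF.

04:16:23;01

Each 10-minute DF block holds 10 × 60 × 30 − 9 × 2 = 17982 frames. 461029 ÷ 17982 → 25 full blocks, remainder 11479.
Within the partial block the first minute is 1800 frames and each further minute 1798, so 6 further minute boundaries passed. Total skipped labels = 18 × 25 + 2 × 6 = 462.
Non-drop label index = 461029 + 462 = 461491; at 30 labels/s that is 04:16:23:01, i.e. DF 04:16:23;01.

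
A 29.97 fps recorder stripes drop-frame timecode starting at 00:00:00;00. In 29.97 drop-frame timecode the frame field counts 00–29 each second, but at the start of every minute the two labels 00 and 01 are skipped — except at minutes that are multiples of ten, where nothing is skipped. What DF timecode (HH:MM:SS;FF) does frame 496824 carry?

04:36:17;12

Each 10-minute DF block holds 10 × 60 × 30 − 9 × 2 = 17982 frames. 496824 ÷ 17982 → 27 full blocks, remainder 11310.
Within the partial block the first minute is 1800 frames and each further minute 1798, so 6 further minute boundaries passed. Total skipped labels = 18 × 27 + 2 × 6 = 498.
Non-drop label index = 496824 + 498 = 497322; at 30 labels/s that is 04:36:17:12, i.e. DF 04:36:17;12.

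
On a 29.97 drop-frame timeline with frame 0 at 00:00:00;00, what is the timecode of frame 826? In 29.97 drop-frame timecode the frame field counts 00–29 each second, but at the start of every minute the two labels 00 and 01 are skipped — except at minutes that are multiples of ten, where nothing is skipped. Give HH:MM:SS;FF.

Ten DF minutes hold 17982 frames, so frame 826 lies in block 0 (frames 0–17981) with 826 frames into that block.
The block's first minute is 1800 frames and the rest 1798 each; 826 frames reaches minute 0, so 0 × 18 + 0 × 2 = 0 labels have been skipped so far.
Adding those back, label number 826 + 0 = 826 at 30 labels/s is 27 s + 16 f = 0 h 0 min 27 s frame 16, i.e. 00:00:27;16.

00:00:27;16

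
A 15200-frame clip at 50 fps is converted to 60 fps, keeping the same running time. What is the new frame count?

18240 frames

Target frames = source frames × (target rate / source rate) = 15200 × (60)/(50) = 15200 × 6/5 = 18240.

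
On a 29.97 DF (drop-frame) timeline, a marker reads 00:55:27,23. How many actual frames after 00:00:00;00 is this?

As if non-drop at 30 labels/s: (0 × 3600 + 55 × 60 + 27) × 30 + 23 = 99833.
Minute boundaries passed: 55; those not divisible by 10: 55 − 5 = 50; dropped labels = 2 × 50 = 100.
Actual frame index = 99833 − 100 = 99733.

99733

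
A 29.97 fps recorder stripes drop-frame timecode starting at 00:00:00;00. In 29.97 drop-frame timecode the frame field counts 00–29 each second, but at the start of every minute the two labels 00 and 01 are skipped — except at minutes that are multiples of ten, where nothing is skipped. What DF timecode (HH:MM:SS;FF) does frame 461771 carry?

Each 10-minute DF block holds 10 × 60 × 30 − 9 × 2 = 17982 frames. 461771 ÷ 17982 → 25 full blocks, remainder 12221.
Within the partial block the first minute is 1800 frames and each further minute 1798, so 6 further minute boundaries passed. Total skipped labels = 18 × 25 + 2 × 6 = 462.
Non-drop label index = 461771 + 462 = 462233; at 30 labels/s that is 04:16:47:23, i.e. DF 04:16:47;23.

04:16:47;23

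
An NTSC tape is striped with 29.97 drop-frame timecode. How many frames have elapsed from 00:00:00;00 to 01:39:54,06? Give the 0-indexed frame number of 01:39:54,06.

179646

As if non-drop at 30 labels/s: (1 × 3600 + 39 × 60 + 54) × 30 + 6 = 179826.
Minute boundaries passed: 99; those not divisible by 10: 99 − 9 = 90; dropped labels = 2 × 90 = 180.
Actual frame index = 179826 − 180 = 179646.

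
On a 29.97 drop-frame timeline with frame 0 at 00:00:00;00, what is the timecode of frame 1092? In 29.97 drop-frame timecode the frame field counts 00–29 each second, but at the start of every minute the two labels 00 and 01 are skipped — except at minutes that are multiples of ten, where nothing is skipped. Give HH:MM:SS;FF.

00:00:36;12

Ten DF minutes hold 17982 frames, so frame 1092 lies in block 0 (frames 0–17981) with 1092 frames into that block.
The block's first minute is 1800 frames and the rest 1798 each; 1092 frames reaches minute 0, so 0 × 18 + 0 × 2 = 0 labels have been skipped so far.
Adding those back, label number 1092 + 0 = 1092 at 30 labels/s is 36 s + 12 f = 0 h 0 min 36 s frame 12, i.e. 00:00:36;12.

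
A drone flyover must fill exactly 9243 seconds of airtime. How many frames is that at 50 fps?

Frames = 9243 × 50 = 462150.

462150 frames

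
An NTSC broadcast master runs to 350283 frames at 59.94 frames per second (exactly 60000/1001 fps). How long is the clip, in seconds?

Running time = 350283 / (60000/1001) = 5843.88805 s.

5843.88805 seconds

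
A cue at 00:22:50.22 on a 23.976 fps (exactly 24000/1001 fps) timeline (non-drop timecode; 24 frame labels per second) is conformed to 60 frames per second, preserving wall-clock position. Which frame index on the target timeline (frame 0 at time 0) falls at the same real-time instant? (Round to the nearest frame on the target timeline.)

frame 82337

Source frame index: (0×3600 + 22×60 + 50) × 24 + 22 = 32902.
Real time: 32902 / (24000/1001) = 16467451/12000 s.
Target frame: (16467451/12000) × (60) = 16467451/200 ≈ 82337.255 → 82337.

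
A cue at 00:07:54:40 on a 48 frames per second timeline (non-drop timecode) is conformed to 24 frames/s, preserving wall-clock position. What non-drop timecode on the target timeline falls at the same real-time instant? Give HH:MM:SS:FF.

Source frame index: (0×3600 + 7×60 + 54) × 48 + 40 = 22792.
Real time: 22792 / (48) = 2849/6 s.
Target frame: (2849/6) × (24) = 11396.
At 24 labels/s: frame 11396 → 00:07:54:20.

00:07:54:20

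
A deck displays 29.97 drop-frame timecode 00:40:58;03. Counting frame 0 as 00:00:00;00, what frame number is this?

Complete 10-minute blocks: 4, each 17982 frames → 71928.
Remaining 0 whole minutes in the current block: 0 frames.
Within the current minute: 58 × 30 + 3 = 1743. Total = 71928 + 0 + 1743 = 73671.

73671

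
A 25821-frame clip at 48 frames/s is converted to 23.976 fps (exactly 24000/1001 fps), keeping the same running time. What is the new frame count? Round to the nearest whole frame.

12898 frames

Frames at target rate = 25821 × (24000/1001) / (48) = 12910500/1001 ≈ 12897.602.
Nearest whole frame: 12898.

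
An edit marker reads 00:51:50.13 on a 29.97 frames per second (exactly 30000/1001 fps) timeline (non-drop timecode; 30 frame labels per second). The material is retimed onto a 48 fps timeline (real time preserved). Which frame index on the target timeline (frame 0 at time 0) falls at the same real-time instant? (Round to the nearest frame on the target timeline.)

frame 149450

Source frame index: (0×3600 + 51×60 + 50) × 30 + 13 = 93313.
Real time: 93313 / (30000/1001) = 93406313/30000 s.
Target frame: (93406313/30000) × (48) = 93406313/625 ≈ 149450.101 → 149450.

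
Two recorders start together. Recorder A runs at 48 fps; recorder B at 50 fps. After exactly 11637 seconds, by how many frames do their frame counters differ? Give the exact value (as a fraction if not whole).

23274 frames

A emits 48 × 11637 = 558576 frames; B emits 50 × 11637 = 581850.
Difference = 23274 frames; B is ahead of A.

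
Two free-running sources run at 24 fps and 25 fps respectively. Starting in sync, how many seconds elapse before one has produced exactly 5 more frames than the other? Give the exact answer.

5 seconds

The gap grows by |25 − 24| = 1 frame per second.
Time for a 5-frame gap: 5 ÷ (1) = 5 s.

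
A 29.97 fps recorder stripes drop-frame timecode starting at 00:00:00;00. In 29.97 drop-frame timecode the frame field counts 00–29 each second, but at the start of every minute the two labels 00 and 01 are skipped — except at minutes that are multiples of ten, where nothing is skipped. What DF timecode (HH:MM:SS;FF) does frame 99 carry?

00:00:03;09

Ten DF minutes hold 17982 frames, so frame 99 lies in block 0 (frames 0–17981) with 99 frames into that block.
The block's first minute is 1800 frames and the rest 1798 each; 99 frames reaches minute 0, so 0 × 18 + 0 × 2 = 0 labels have been skipped so far.
Adding those back, label number 99 + 0 = 99 at 30 labels/s is 3 s + 9 f = 0 h 0 min 3 s frame 9, i.e. 00:00:03;09.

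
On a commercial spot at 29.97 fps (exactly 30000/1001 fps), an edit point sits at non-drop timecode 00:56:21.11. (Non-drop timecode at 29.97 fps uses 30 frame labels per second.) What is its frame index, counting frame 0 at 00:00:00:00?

Total seconds to the label: (0 × 3600 + 56 × 60 + 21) = 3381.
Frame index = 3381 × 30 + 11 = 101441.

frame 101441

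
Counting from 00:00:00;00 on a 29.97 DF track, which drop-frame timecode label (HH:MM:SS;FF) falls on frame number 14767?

00:08:12;23

Ten DF minutes hold 17982 frames, so frame 14767 lies in block 0 (frames 0–17981) with 14767 frames into that block.
The block's first minute is 1800 frames and the rest 1798 each; 14767 frames reaches minute 8, so 0 × 18 + 8 × 2 = 16 labels have been skipped so far.
Adding those back, label number 14767 + 16 = 14783 at 30 labels/s is 492 s + 23 f = 0 h 8 min 12 s frame 23, i.e. 00:08:12;23.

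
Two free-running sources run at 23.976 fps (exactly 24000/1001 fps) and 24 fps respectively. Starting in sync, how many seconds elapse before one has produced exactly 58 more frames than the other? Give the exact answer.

The gap grows by |24 − 24000/1001| = 24/1001 frames per second.
Time for a 58-frame gap: 58 ÷ (24/1001) = 29029/12 s.

29029/12 seconds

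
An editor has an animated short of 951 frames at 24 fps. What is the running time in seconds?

Running time = 951 / (24) = 39.625 s.

39.625 seconds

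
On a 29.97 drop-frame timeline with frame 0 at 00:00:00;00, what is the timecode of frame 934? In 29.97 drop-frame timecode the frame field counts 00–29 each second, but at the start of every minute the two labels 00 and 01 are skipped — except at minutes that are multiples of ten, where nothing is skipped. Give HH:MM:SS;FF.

Ten DF minutes hold 17982 frames, so frame 934 lies in block 0 (frames 0–17981) with 934 frames into that block.
The block's first minute is 1800 frames and the rest 1798 each; 934 frames reaches minute 0, so 0 × 18 + 0 × 2 = 0 labels have been skipped so far.
Adding those back, label number 934 + 0 = 934 at 30 labels/s is 31 s + 4 f = 0 h 0 min 31 s frame 4, i.e. 00:00:31;04.

00:00:31;04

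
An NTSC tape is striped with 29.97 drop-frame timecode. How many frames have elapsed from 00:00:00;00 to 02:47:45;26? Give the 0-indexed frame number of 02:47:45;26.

As if non-drop at 30 labels/s: (2 × 3600 + 47 × 60 + 45) × 30 + 26 = 301976.
Minute boundaries passed: 167; those not divisible by 10: 167 − 16 = 151; dropped labels = 2 × 151 = 302.
Actual frame index = 301976 − 302 = 301674.

301674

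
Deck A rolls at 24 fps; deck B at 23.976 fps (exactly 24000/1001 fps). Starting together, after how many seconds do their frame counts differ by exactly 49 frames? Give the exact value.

49049/24 seconds

The gap grows by |24000/1001 − 24| = 24/1001 frames per second.
Time for a 49-frame gap: 49 ÷ (24/1001) = 49049/24 s.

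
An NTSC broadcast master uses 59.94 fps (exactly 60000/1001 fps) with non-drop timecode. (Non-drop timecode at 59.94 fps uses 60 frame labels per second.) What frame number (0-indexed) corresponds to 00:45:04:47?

Total seconds to the label: (0 × 3600 + 45 × 60 + 4) = 2704.
Frame index = 2704 × 60 + 47 = 162287.

162287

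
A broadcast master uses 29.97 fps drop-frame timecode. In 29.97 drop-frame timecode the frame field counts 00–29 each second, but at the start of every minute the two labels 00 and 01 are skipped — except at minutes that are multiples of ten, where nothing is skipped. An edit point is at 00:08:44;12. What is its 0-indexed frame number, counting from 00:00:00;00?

15716

Complete 10-minute blocks: 0, each 17982 frames → 0.
Remaining 8 whole minutes in the current block: 1800 + 7 × 1798 = 14386 frames.
Within the current minute: 44 × 30 + 12 − 2 = 1330 (labels ;00/;01 skipped at this minute). Total = 0 + 14386 + 1330 = 15716.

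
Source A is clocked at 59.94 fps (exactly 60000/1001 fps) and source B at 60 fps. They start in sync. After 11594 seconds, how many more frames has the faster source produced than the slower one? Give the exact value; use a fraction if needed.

A emits 60000/1001 × 11594 = 63240000/91 frames; B emits 60 × 11594 = 695640.
Difference = 63240/91 frames (≈ 694.9451); B is ahead of A.

63240/91 frames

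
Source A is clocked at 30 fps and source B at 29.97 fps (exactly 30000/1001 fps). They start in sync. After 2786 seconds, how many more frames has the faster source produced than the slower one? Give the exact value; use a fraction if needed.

A emits 30 × 2786 = 83580 frames; B emits 30000/1001 × 2786 = 11940000/143.
Difference = 11940/143 frames (≈ 83.4965); B is behind A.

11940/143 frames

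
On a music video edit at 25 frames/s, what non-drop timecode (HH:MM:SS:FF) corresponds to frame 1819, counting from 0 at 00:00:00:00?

1819 ÷ 25 = 72 full seconds, remainder 19 frames.
72 s = 0 h 1 min 12 s.
Timecode: 00:01:12:19.

00:01:12:19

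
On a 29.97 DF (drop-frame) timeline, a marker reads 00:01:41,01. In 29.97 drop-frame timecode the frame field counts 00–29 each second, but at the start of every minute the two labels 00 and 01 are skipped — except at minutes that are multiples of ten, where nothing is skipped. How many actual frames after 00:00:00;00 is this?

As if non-drop at 30 labels/s: (0 × 3600 + 1 × 60 + 41) × 30 + 1 = 3031.
Minute boundaries passed: 1; those not divisible by 10: 1 − 0 = 1; dropped labels = 2 × 1 = 2.
Actual frame index = 3031 − 2 = 3029.

3029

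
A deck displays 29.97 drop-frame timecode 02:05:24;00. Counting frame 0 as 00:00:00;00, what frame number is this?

Complete 10-minute blocks: 12, each 17982 frames → 215784.
Remaining 5 whole minutes in the current block: 1800 + 4 × 1798 = 8992 frames.
Within the current minute: 24 × 30 + 0 − 2 = 718 (labels ;00/;01 skipped at this minute). Total = 215784 + 8992 + 718 = 225494.

225494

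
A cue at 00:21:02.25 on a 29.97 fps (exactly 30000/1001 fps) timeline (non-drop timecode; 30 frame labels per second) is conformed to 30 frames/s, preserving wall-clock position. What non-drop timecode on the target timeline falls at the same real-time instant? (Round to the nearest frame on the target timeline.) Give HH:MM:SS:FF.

00:21:04:03

Source frame index: (0×3600 + 21×60 + 2) × 30 + 25 = 37885.
Real time: 37885 / (30000/1001) = 7584577/6000 s.
Target frame: (7584577/6000) × (30) = 7584577/200 ≈ 37922.885 → 37923.
At 30 labels/s: frame 37923 → 00:21:04:03.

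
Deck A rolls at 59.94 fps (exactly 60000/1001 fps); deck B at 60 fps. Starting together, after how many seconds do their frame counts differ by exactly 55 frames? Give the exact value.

The gap grows by |60 − 60000/1001| = 60/1001 frames per second.
Time for a 55-frame gap: 55 ÷ (60/1001) = 11011/12 s.

11011/12 seconds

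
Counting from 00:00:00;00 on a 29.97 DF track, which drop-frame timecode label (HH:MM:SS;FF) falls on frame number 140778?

01:18:17;10

Each 10-minute DF block holds 10 × 60 × 30 − 9 × 2 = 17982 frames. 140778 ÷ 17982 → 7 full blocks, remainder 14904.
Within the partial block the first minute is 1800 frames and each further minute 1798, so 8 further minute boundaries passed. Total skipped labels = 18 × 7 + 2 × 8 = 142.
Non-drop label index = 140778 + 142 = 140920; at 30 labels/s that is 01:18:17:10, i.e. DF 01:18:17;10.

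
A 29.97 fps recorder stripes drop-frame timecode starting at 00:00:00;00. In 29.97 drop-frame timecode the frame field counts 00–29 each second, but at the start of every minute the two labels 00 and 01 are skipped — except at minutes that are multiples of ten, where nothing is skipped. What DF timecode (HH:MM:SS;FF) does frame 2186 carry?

00:01:12;28

Each 10-minute DF block holds 10 × 60 × 30 − 9 × 2 = 17982 frames. 2186 ÷ 17982 → 0 full blocks, remainder 2186.
Within the partial block the first minute is 1800 frames and each further minute 1798, so 1 further minute boundary passed. Total skipped labels = 18 × 0 + 2 × 1 = 2.
Non-drop label index = 2186 + 2 = 2188; at 30 labels/s that is 00:01:12:28, i.e. DF 00:01:12;28.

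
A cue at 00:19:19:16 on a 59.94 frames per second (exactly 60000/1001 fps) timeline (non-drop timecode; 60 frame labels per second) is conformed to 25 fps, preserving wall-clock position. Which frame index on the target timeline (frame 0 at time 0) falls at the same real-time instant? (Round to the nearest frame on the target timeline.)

Source frame index: (0×3600 + 19×60 + 19) × 60 + 16 = 69556.
Real time: 69556 / (60000/1001) = 17406389/15000 s.
Target frame: (17406389/15000) × (25) = 17406389/600 ≈ 29010.648 → 29011.

frame 29011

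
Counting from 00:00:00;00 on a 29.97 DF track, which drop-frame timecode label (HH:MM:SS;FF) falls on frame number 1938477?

17:58:00;19

Ten DF minutes hold 17982 frames, so frame 1938477 lies in block 107 (frames 1924074–1942055) with 14403 frames into that block.
The block's first minute is 1800 frames and the rest 1798 each; 14403 frames reaches minute 8, so 107 × 18 + 8 × 2 = 1942 labels have been skipped so far.
Adding those back, label number 1938477 + 1942 = 1940419 at 30 labels/s is 64680 s + 19 f = 17 h 58 min 0 s frame 19, i.e. 17:58:00;19.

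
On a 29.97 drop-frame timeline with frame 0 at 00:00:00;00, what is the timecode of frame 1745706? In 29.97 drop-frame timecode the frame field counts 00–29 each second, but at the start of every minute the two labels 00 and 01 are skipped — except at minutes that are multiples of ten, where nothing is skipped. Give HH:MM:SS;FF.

16:10:48;12

Ten DF minutes hold 17982 frames, so frame 1745706 lies in block 97 (frames 1744254–1762235) with 1452 frames into that block.
The block's first minute is 1800 frames and the rest 1798 each; 1452 frames reaches minute 0, so 97 × 18 + 0 × 2 = 1746 labels have been skipped so far.
Adding those back, label number 1745706 + 1746 = 1747452 at 30 labels/s is 58248 s + 12 f = 16 h 10 min 48 s frame 12, i.e. 16:10:48;12.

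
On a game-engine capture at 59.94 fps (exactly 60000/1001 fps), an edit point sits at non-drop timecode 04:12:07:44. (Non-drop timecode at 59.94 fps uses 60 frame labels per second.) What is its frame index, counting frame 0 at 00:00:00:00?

frame 907664

Total seconds to the label: (4 × 3600 + 12 × 60 + 7) = 15127.
Frame index = 15127 × 60 + 44 = 907664.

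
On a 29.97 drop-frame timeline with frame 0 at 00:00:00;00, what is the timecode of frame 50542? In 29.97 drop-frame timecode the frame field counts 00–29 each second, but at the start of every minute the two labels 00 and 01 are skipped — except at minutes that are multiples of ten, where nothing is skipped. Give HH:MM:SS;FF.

00:28:06;14

Ten DF minutes hold 17982 frames, so frame 50542 lies in block 2 (frames 35964–53945) with 14578 frames into that block.
The block's first minute is 1800 frames and the rest 1798 each; 14578 frames reaches minute 8, so 2 × 18 + 8 × 2 = 52 labels have been skipped so far.
Adding those back, label number 50542 + 52 = 50594 at 30 labels/s is 1686 s + 14 f = 0 h 28 min 6 s frame 14, i.e. 00:28:06;14.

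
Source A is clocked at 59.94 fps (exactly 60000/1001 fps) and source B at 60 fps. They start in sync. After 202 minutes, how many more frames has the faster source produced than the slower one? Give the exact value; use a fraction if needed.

727200/1001 frames

202 min = 12120 s.
A emits 60000/1001 × 12120 = 727200000/1001 frames; B emits 60 × 12120 = 727200.
Difference = 727200/1001 frames (≈ 726.4735); B is ahead of A.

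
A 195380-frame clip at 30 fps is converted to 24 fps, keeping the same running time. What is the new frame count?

156304 frames

Target frames = source frames × (target rate / source rate) = 195380 × (24)/(30) = 195380 × 4/5 = 156304.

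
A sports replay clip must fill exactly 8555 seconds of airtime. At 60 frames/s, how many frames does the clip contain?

Frames = 8555 × 60 = 513300.

513300 frames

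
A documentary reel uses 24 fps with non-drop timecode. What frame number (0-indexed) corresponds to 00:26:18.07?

frame 37879

Total seconds to the label: (0 × 3600 + 26 × 60 + 18) = 1578.
Frame index = 1578 × 24 + 7 = 37879.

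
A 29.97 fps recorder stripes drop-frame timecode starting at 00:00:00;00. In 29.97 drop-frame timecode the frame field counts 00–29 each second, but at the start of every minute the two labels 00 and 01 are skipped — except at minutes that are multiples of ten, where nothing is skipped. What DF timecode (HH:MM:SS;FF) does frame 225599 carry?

02:05:27;15

Ten DF minutes hold 17982 frames, so frame 225599 lies in block 12 (frames 215784–233765) with 9815 frames into that block.
The block's first minute is 1800 frames and the rest 1798 each; 9815 frames reaches minute 5, so 12 × 18 + 5 × 2 = 226 labels have been skipped so far.
Adding those back, label number 225599 + 226 = 225825 at 30 labels/s is 7527 s + 15 f = 2 h 5 min 27 s frame 15, i.e. 02:05:27;15.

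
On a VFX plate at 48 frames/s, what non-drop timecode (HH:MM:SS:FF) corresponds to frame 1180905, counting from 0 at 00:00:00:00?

06:50:02:09

1180905 ÷ 48 = 24602 full seconds, remainder 9 frames.
24602 s = 6 h 50 min 2 s.
Timecode: 06:50:02:09.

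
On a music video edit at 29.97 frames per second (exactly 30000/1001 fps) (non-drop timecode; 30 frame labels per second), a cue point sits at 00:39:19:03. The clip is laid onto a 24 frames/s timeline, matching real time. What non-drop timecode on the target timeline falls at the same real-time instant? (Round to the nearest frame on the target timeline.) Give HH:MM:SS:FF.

00:39:21:11

Source frame index: (0×3600 + 39×60 + 19) × 30 + 3 = 70773.
Real time: 70773 / (30000/1001) = 23614591/10000 s.
Target frame: (23614591/10000) × (24) = 70843773/1250 ≈ 56675.018 → 56675.
At 24 labels/s: frame 56675 → 00:39:21:11.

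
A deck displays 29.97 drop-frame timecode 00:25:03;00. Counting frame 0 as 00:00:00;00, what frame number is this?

45044

Complete 10-minute blocks: 2, each 17982 frames → 35964.
Remaining 5 whole minutes in the current block: 1800 + 4 × 1798 = 8992 frames.
Within the current minute: 3 × 30 + 0 − 2 = 88 (labels ;00/;01 skipped at this minute). Total = 35964 + 8992 + 88 = 45044.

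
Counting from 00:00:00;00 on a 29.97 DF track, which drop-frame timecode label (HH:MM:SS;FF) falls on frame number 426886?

03:57:23;24

Ten DF minutes hold 17982 frames, so frame 426886 lies in block 23 (frames 413586–431567) with 13300 frames into that block.
The block's first minute is 1800 frames and the rest 1798 each; 13300 frames reaches minute 7, so 23 × 18 + 7 × 2 = 428 labels have been skipped so far.
Adding those back, label number 426886 + 428 = 427314 at 30 labels/s is 14243 s + 24 f = 3 h 57 min 23 s frame 24, i.e. 03:57:23;24.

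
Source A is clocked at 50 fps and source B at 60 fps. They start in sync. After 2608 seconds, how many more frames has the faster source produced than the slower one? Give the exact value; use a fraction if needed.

A emits 50 × 2608 = 130400 frames; B emits 60 × 2608 = 156480.
Difference = 26080 frames; B is ahead of A.

26080 frames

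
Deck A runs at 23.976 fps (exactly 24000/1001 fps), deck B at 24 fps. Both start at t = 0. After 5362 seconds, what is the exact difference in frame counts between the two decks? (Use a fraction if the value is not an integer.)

A emits 24000/1001 × 5362 = 18384000/143 frames; B emits 24 × 5362 = 128688.
Difference = 18384/143 frames (≈ 128.5594); B is ahead of A.

18384/143 frames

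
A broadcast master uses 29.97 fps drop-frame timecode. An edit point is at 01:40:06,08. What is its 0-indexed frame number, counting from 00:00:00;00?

Complete 10-minute blocks: 10, each 17982 frames → 179820.
Remaining 0 whole minutes in the current block: 0 frames.
Within the current minute: 6 × 30 + 8 = 188. Total = 179820 + 0 + 188 = 180008.

180008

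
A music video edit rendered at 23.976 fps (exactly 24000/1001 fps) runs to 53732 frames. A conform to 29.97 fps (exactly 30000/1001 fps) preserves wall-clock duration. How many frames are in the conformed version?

67165 frames

Target frames = source frames × (target rate / source rate) = 53732 × (30000/1001)/(24000/1001) = 53732 × 5/4 = 67165.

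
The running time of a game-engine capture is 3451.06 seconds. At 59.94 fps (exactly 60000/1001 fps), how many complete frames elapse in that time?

206856 frames

Frames = 3451.06 × 60000/1001 = 207063600/1001 ≈ 206856.7433.
Complete frames: 206856.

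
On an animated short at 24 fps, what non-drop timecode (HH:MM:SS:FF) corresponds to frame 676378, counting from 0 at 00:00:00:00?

676378 ÷ 24 = 28182 full seconds, remainder 10 frames.
28182 s = 7 h 49 min 42 s.
Timecode: 07:49:42:10.

07:49:42:10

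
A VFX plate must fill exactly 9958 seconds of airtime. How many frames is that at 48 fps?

Frames = 9958 × 48 = 477984.

477984 frames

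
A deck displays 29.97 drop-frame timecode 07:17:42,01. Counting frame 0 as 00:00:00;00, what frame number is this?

787073

Complete 10-minute blocks: 43, each 17982 frames → 773226.
Remaining 7 whole minutes in the current block: 1800 + 6 × 1798 = 12588 frames.
Within the current minute: 42 × 30 + 1 − 2 = 1259 (labels ;00/;01 skipped at this minute). Total = 773226 + 12588 + 1259 = 787073.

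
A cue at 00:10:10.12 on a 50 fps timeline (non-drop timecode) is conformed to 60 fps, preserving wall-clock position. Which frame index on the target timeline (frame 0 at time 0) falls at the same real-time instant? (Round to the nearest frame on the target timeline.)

Source frame index: (0×3600 + 10×60 + 10) × 50 + 12 = 30512.
Real time: 30512 / (50) = 15256/25 s.
Target frame: (15256/25) × (60) = 183072/5 ≈ 36614.400 → 36614.

frame 36614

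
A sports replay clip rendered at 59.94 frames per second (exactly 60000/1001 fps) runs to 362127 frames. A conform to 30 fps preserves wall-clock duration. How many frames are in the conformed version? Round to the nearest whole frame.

Frames at target rate = 362127 × (30) / (60000/1001) = 362489127/2000 ≈ 181244.563.
Nearest whole frame: 181245.

181245 frames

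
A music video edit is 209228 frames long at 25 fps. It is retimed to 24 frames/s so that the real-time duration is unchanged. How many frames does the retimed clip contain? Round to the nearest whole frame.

Frames at target rate = 209228 × (24) / (25) = 5021472/25 ≈ 200858.880.
Nearest whole frame: 200859.

200859 frames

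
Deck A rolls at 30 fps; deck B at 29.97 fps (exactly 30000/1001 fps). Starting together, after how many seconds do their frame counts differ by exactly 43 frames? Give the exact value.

The gap grows by |30000/1001 − 30| = 30/1001 frames per second.
Time for a 43-frame gap: 43 ÷ (30/1001) = 43043/30 s.

43043/30 seconds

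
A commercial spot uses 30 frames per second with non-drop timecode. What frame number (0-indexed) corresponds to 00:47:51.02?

Total seconds to the label: (0 × 3600 + 47 × 60 + 51) = 2871.
Frame index = 2871 × 30 + 2 = 86132.

86132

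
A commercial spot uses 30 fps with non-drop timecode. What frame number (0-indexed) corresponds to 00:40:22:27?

Total seconds to the label: (0 × 3600 + 40 × 60 + 22) = 2422.
Frame index = 2422 × 30 + 27 = 72687.

frame 72687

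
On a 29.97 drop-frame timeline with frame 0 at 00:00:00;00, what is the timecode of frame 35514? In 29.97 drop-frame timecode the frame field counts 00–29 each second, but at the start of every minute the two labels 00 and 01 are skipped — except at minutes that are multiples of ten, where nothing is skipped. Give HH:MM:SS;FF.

Each 10-minute DF block holds 10 × 60 × 30 − 9 × 2 = 17982 frames. 35514 ÷ 17982 → 1 full block, remainder 17532.
Within the partial block the first minute is 1800 frames and each further minute 1798, so 9 further minute boundaries passed. Total skipped labels = 18 × 1 + 2 × 9 = 36.
Non-drop label index = 35514 + 36 = 35550; at 30 labels/s that is 00:19:45:00, i.e. DF 00:19:45;00.

00:19:45;00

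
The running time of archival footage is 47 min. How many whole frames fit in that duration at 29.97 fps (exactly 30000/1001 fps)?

84515 frames

47 min = 2820 s.
Frames = 2820 × 30000/1001 = 84600000/1001 ≈ 84515.4845.
Complete frames: 84515.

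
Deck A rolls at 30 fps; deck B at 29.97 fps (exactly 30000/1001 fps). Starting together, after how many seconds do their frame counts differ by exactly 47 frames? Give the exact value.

47047/30 seconds

The gap grows by |30000/1001 − 30| = 30/1001 frames per second.
Time for a 47-frame gap: 47 ÷ (30/1001) = 47047/30 s.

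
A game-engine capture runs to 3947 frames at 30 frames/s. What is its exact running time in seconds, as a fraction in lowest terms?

3947/30 seconds

Running time = 3947 ÷ (30) = 3947 × 1/30 = 3947/30 s.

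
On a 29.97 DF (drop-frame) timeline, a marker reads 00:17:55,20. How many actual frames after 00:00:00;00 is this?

Complete 10-minute blocks: 1, each 17982 frames → 17982.
Remaining 7 whole minutes in the current block: 1800 + 6 × 1798 = 12588 frames.
Within the current minute: 55 × 30 + 20 − 2 = 1668 (labels ;00/;01 skipped at this minute). Total = 17982 + 12588 + 1668 = 32238.

32238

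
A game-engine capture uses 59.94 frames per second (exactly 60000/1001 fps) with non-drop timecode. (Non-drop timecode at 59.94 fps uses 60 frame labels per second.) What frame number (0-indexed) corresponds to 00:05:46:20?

frame 20780

Total seconds to the label: (0 × 3600 + 5 × 60 + 46) = 346.
Frame index = 346 × 60 + 20 = 20780.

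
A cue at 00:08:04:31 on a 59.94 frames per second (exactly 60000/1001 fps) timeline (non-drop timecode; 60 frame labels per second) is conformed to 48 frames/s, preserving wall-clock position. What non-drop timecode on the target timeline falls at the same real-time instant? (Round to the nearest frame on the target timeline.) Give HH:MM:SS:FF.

Source frame index: (0×3600 + 8×60 + 4) × 60 + 31 = 29071.
Real time: 29071 / (60000/1001) = 29100071/60000 s.
Target frame: (29100071/60000) × (48) = 29100071/1250 ≈ 23280.057 → 23280.
At 48 labels/s: frame 23280 → 00:08:05:00.

00:08:05:00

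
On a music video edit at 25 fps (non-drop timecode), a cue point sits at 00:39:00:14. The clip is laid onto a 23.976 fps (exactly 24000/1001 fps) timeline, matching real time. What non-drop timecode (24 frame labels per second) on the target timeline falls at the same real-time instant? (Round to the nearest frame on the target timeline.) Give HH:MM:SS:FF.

00:38:58:05

Source frame index: (0×3600 + 39×60 + 0) × 25 + 14 = 58514.
Real time: 58514 / (25) = 58514/25 s.
Target frame: (58514/25) × (24000/1001) = 56173440/1001 ≈ 56117.323 → 56117.
At 24 labels/s: frame 56117 → 00:38:58:05.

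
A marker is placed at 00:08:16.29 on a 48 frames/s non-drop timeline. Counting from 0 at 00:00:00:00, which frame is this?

23837

Total seconds to the label: (0 × 3600 + 8 × 60 + 16) = 496.
Frame index = 496 × 48 + 29 = 23837.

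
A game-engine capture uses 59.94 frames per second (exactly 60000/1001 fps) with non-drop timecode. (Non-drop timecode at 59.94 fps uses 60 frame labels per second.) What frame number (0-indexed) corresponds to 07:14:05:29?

1562729

Total seconds to the label: (7 × 3600 + 14 × 60 + 5) = 26045.
Frame index = 26045 × 60 + 29 = 1562729.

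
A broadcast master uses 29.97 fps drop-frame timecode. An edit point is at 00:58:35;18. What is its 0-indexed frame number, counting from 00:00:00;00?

105362

Complete 10-minute blocks: 5, each 17982 frames → 89910.
Remaining 8 whole minutes in the current block: 1800 + 7 × 1798 = 14386 frames.
Within the current minute: 35 × 30 + 18 − 2 = 1066 (labels ;00/;01 skipped at this minute). Total = 89910 + 14386 + 1066 = 105362.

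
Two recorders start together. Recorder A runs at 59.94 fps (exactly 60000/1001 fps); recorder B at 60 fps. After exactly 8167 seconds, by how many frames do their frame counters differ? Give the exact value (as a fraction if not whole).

490020/1001 frames

A emits 60000/1001 × 8167 = 490020000/1001 frames; B emits 60 × 8167 = 490020.
Difference = 490020/1001 frames (≈ 489.5305); B is ahead of A.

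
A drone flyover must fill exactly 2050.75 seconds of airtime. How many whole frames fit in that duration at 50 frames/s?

Frames = 2050.75 × 50 = 205075/2 ≈ 102537.5000.
Complete frames: 102537.

102537 frames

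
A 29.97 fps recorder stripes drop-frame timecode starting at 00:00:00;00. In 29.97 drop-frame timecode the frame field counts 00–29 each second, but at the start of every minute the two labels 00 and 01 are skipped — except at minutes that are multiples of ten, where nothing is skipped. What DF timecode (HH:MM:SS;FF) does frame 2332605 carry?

21:37:11;11

Ten DF minutes hold 17982 frames, so frame 2332605 lies in block 129 (frames 2319678–2337659) with 12927 frames into that block.
The block's first minute is 1800 frames and the rest 1798 each; 12927 frames reaches minute 7, so 129 × 18 + 7 × 2 = 2336 labels have been skipped so far.
Adding those back, label number 2332605 + 2336 = 2334941 at 30 labels/s is 77831 s + 11 f = 21 h 37 min 11 s frame 11, i.e. 21:37:11;11.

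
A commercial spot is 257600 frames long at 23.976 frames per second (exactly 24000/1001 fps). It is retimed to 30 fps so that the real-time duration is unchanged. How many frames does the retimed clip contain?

Target frames = source frames × (target rate / source rate) = 257600 × (30)/(24000/1001) = 257600 × 1001/800 = 322322.

322322 frames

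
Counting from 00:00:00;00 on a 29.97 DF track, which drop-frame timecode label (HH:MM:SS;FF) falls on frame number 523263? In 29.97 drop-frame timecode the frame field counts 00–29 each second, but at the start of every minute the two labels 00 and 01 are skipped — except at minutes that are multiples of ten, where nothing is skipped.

04:50:59;15

Each 10-minute DF block holds 10 × 60 × 30 − 9 × 2 = 17982 frames. 523263 ÷ 17982 → 29 full blocks, remainder 1785.
Within the partial block the first minute is 1800 frames and each further minute 1798, so 0 further minute boundaries passed. Total skipped labels = 18 × 29 + 2 × 0 = 522.
Non-drop label index = 523263 + 522 = 523785; at 30 labels/s that is 04:50:59:15, i.e. DF 04:50:59;15.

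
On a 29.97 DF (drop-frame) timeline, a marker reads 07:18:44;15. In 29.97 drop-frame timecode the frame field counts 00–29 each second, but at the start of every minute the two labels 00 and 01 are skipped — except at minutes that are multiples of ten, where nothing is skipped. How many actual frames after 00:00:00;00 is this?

788945

Complete 10-minute blocks: 43, each 17982 frames → 773226.
Remaining 8 whole minutes in the current block: 1800 + 7 × 1798 = 14386 frames.
Within the current minute: 44 × 30 + 15 − 2 = 1333 (labels ;00/;01 skipped at this minute). Total = 773226 + 14386 + 1333 = 788945.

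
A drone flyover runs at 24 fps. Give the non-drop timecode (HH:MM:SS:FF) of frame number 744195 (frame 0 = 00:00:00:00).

744195 ÷ 24 = 31008 full seconds, remainder 3 frames.
31008 s = 8 h 36 min 48 s.
Timecode: 08:36:48:03.

08:36:48:03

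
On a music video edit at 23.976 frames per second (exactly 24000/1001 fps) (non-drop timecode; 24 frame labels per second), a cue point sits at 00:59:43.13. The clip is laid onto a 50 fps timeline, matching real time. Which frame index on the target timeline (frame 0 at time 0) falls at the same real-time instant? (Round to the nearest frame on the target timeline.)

Source frame index: (0×3600 + 59×60 + 43) × 24 + 13 = 86005.
Real time: 86005 / (24000/1001) = 17218201/4800 s.
Target frame: (17218201/4800) × (50) = 17218201/96 ≈ 179356.260 → 179356.

frame 179356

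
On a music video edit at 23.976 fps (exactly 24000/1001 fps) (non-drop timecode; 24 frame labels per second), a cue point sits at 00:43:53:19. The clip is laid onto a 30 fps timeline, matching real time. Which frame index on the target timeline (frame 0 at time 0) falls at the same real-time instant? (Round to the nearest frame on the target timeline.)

Source frame index: (0×3600 + 43×60 + 53) × 24 + 19 = 63211.
Real time: 63211 / (24000/1001) = 63274211/24000 s.
Target frame: (63274211/24000) × (30) = 63274211/800 ≈ 79092.764 → 79093.

frame 79093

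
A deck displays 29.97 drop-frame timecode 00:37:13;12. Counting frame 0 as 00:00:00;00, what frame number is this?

66934

As if non-drop at 30 labels/s: (0 × 3600 + 37 × 60 + 13) × 30 + 12 = 67002.
Minute boundaries passed: 37; those not divisible by 10: 37 − 3 = 34; dropped labels = 2 × 34 = 68.
Actual frame index = 67002 − 68 = 66934.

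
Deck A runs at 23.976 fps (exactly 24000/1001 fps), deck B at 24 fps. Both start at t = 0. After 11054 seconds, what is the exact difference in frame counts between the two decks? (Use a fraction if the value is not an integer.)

265296/1001 frames

A emits 24000/1001 × 11054 = 265296000/1001 frames; B emits 24 × 11054 = 265296.
Difference = 265296/1001 frames (≈ 265.0310); B is ahead of A.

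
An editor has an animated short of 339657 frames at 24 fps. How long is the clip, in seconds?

Running time = 339657 / (24) = 14152.375 s.

14152.375 seconds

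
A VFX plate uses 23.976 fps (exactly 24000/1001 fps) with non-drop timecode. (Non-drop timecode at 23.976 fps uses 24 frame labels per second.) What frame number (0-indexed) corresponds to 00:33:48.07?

Total seconds to the label: (0 × 3600 + 33 × 60 + 48) = 2028.
Frame index = 2028 × 24 + 7 = 48679.

frame 48679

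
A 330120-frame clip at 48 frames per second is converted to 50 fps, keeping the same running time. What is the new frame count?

343875 frames

Target frames = source frames × (target rate / source rate) = 330120 × (50)/(48) = 330120 × 25/24 = 343875.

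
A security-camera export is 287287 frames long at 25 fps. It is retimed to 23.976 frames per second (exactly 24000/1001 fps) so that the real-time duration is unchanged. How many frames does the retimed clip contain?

275520 frames

Target frames = source frames × (target rate / source rate) = 287287 × (24000/1001)/(25) = 287287 × 960/1001 = 275520.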